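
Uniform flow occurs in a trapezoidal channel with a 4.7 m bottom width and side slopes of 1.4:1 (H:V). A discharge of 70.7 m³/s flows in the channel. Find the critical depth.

y_c = 2.26 m

At critical depth, Q² T / (g A³) = 1, i.e. A³/T = Q²/g = 70.7²/9.81 = 509.5.
Trying y = 1.59 m: A³/T = 145.9 — low.
Trying y = 2.52 m: A³/T = 758.3 — high.
Trying y = 2.26 m: A³/T = 509 — ≈ 509.5.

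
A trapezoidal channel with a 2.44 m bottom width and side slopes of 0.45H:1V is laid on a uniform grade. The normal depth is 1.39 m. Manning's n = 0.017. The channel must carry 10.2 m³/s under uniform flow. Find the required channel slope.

S = 0.00232

With bottom width b = 2.44 m and side slope z = 0.45: A = (b + zy)y = (2.44 + 0.45×1.39)×1.39 = 4.261 m²; P = b + 2y√(1+z²) = 2.44 + 2×1.39×1.097 = 5.489 m.
Hydraulic radius R = A/P = 4.261/5.489 = 0.7764 m.
From Manning's equation, S = [nQ / (1 A R^(2/3))]² = [0.017 × 10.2 / (1 × 4.261 × 0.7764^(2/3))]² = 0.00232.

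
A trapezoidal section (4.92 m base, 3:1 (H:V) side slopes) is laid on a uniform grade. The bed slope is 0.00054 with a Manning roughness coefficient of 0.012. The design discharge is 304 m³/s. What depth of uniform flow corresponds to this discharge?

y_n = 4.56 m

Manning's equation rearranged: A R^(2/3) = nQ / (1·√S) = 0.012 × 304 / (√0.00054) = 157.
Try y = 3.91 m: A R^(2/3) = 110 — low.
Try y = 4.56 m: A R^(2/3) = 156.7 — ≈ 157.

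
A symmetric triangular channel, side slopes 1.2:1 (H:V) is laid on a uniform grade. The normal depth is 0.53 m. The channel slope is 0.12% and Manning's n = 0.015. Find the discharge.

For a triangular section with side slope z = 1.2: A = zy² = 1.2×0.53² = 0.3371 m²; P = 2y√(1+z²) = 2×0.53×1.562 = 1.656 m.
Hydraulic radius R = A/P = 0.3371/1.656 = 0.2036 m.
Manning's equation: Q = (1/n) A R^(2/3) S^(1/2) = (1/0.015) × 0.3371 × 0.2036^(2/3) × 0.0012^(1/2) = 0.269 m³/s.

Q = 0.269 m³/s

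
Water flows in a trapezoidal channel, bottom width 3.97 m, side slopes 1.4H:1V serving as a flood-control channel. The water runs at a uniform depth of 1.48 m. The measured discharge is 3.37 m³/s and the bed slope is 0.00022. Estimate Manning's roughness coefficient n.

With bottom width b = 3.97 m and side slope z = 1.4: A = (b + zy)y = (3.97 + 1.4×1.48)×1.48 = 8.942 m²; P = b + 2y√(1+z²) = 3.97 + 2×1.48×1.72 = 9.063 m.
Hydraulic radius R = A/P = 8.942/9.063 = 0.9867 m.
Rearranging Manning's equation: n = (1/Q) A R^(2/3) S^(1/2) = (1/3.37) × 8.942 × 0.9867^(2/3) × √0.00022 = 0.039.

n = 0.039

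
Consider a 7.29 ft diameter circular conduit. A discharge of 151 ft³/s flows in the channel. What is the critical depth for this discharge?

At critical depth, Q² T / (g A³) = 1, i.e. A³/T = Q²/g = 151²/32.2 = 708.1.
Trying y = 3.89 ft: A³/T = 1598 — too large.
Trying y = 2.26 ft: A³/T = 198.5 — too small.
Trying y = 3.14 ft: A³/T = 704.8 — ≈ 708.1.

y_c = 3.14 ft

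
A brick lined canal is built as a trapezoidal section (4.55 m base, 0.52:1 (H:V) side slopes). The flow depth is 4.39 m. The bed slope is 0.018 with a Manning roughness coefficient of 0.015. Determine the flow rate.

Q = 437 m³/s

With bottom width b = 4.55 m and side slope z = 0.52: A = (b + zy)y = (4.55 + 0.52×4.39)×4.39 = 30 m²; P = b + 2y√(1+z²) = 4.55 + 2×4.39×1.127 = 14.45 m.
Hydraulic radius R = A/P = 30/14.45 = 2.076 m.
Manning's equation: Q = (1/n) A R^(2/3) S^(1/2) = (1/0.015) × 30 × 2.076^(2/3) × 0.018^(1/2) = 437 m³/s.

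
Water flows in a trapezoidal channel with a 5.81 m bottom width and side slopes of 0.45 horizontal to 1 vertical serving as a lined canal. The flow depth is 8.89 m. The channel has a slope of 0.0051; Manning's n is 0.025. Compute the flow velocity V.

With bottom width b = 5.81 m and side slope z = 0.45: A = (b + zy)y = (5.81 + 0.45×8.89)×8.89 = 87.22 m²; P = b + 2y√(1+z²) = 5.81 + 2×8.89×1.097 = 25.31 m.
Hydraulic radius R = A/P = 87.22/25.31 = 3.446 m.
From Manning's equation, V = (1/n) R^(2/3) S^(1/2) = (1/0.025) × 3.446^(2/3) × 0.0051^(1/2) = 6.52 m/s.

V = 6.52 m/s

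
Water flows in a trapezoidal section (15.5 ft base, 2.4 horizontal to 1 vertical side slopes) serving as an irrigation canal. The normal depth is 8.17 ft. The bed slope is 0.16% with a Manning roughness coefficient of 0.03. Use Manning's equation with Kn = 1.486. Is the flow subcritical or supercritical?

subcritical

With bottom width b = 15.5 ft and side slope z = 2.4: A = (b + zy)y = (15.5 + 2.4×8.17)×8.17 = 286.8 ft²; P = b + 2y√(1+z²) = 15.5 + 2×8.17×2.6 = 57.98 ft.
Hydraulic radius R = A/P = 286.8/57.98 = 4.947 ft.
V = (1.486/n) R^(2/3) √S = (1.486/0.03) × 4.947^(2/3) × √0.0016 = 5.752 ft/s. Hydraulic depth D_h = A/T = 286.8/54.72 = 5.242 ft.
Froude number Fr = V/√(g·D_h) = 5.752/√(32.2×5.242) = 0.443, which is less than 1, so the flow is subcritical.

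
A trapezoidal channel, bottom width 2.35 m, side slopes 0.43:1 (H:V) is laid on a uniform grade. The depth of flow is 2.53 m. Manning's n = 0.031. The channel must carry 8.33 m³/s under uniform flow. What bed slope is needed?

S = 0.00077

With bottom width b = 2.35 m and side slope z = 0.43: A = (b + zy)y = (2.35 + 0.43×2.53)×2.53 = 8.698 m²; P = b + 2y√(1+z²) = 2.35 + 2×2.53×1.089 = 7.858 m.
Hydraulic radius R = A/P = 8.698/7.858 = 1.107 m.
From Manning's equation, S = [nQ / (1 A R^(2/3))]² = [0.031 × 8.33 / (1 × 8.698 × 1.107^(2/3))]² = 0.00077.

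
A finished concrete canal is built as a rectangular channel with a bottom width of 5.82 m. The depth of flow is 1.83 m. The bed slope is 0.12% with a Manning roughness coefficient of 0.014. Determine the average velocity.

Flow area A = b·y = 5.82 × 1.83 = 10.65 m². Wetted perimeter P = b + 2y = 5.82 + 2×1.83 = 9.48 m.
Hydraulic radius R = A/P = 10.65/9.48 = 1.123 m.
From Manning's equation, V = (1/n) R^(2/3) S^(1/2) = (1/0.014) × 1.123^(2/3) × 0.0012^(1/2) = 2.67 m/s.

V = 2.67 m/s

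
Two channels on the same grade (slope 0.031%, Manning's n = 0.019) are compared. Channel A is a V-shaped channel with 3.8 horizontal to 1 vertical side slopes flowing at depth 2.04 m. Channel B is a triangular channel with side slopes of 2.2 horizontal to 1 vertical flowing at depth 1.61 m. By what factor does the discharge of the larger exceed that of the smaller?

3.38

Channel A: For a triangular section with side slope z = 3.8: A = zy² = 3.8×2.04² = 15.81 m²; P = 2y√(1+z²) = 2×2.04×3.929 = 16.03 m. Hydraulic radius R = A/P = 15.81/16.03 = 0.9864 m. Q_A = (1/0.019)·15.81·0.9864^(2/3)·√0.00031 = 14.52 m³/s.
Channel B: For a triangular section with side slope z = 2.2: A = zy² = 2.2×1.61² = 5.703 m²; P = 2y√(1+z²) = 2×1.61×2.417 = 7.781 m. Hydraulic radius R = A/P = 5.703/7.781 = 0.7328 m. Q_B = (1/0.019)·5.703·0.7328^(2/3)·√0.00031 = 4.295 m³/s.
The larger discharge is 14.52 m³/s and the smaller is 4.295 m³/s; the ratio is 3.38.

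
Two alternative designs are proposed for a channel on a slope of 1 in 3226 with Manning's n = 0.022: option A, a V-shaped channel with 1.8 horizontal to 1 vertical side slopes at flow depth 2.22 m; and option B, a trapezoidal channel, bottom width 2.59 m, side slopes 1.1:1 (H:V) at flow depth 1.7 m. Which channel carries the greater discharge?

Channel A: For a triangular section with side slope z = 1.8: A = zy² = 1.8×2.22² = 8.871 m²; P = 2y√(1+z²) = 2×2.22×2.059 = 9.143 m. Hydraulic radius R = A/P = 8.871/9.143 = 0.9703 m. Q_A = (1/0.022)·8.871·0.9703^(2/3)·√0.00031 = 6.958 m³/s.
Channel B: With bottom width b = 2.59 m and side slope z = 1.1: A = (b + zy)y = (2.59 + 1.1×1.7)×1.7 = 7.582 m²; P = b + 2y√(1+z²) = 2.59 + 2×1.7×1.487 = 7.644 m. Hydraulic radius R = A/P = 7.582/7.644 = 0.9918 m. Q_B = (1/0.022)·7.582·0.9918^(2/3)·√0.00031 = 6.035 m³/s.
Q_A = 6.958 m³/s vs Q_B = 6.035 m³/s, so channel A carries more.

channel A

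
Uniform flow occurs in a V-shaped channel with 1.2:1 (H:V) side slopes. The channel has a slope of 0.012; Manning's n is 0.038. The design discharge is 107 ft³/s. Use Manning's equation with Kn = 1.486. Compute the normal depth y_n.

Manning's equation rearranged: A R^(2/3) = nQ / (1.486·√S) = 0.038 × 107 / (1.486 × √0.012) = 24.98.
At y = 3.2 ft: A R^(2/3) = 14.1 — low.
At y = 4.75 ft: A R^(2/3) = 40.43 — high.
At y = 3.97 ft: A R^(2/3) = 25.06 — matches.

y_n = 3.97 ft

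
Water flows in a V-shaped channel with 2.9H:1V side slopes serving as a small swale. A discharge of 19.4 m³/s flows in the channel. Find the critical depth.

At critical depth, Q² T / (g A³) = 1, i.e. A³/T = Q²/g = 19.4²/9.81 = 38.36.
Try y = 1.1 m: A³/T = 6.772 — short.
Try y = 1.78 m: A³/T = 75.14 — over.
Try y = 1.56 m: A³/T = 38.85 — ≈ 38.36.

y_c = 1.56 m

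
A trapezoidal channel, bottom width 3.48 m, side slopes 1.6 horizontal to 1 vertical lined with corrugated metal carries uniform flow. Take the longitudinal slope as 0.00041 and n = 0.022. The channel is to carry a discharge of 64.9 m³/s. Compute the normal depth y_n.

Manning's equation rearranged: A R^(2/3) = nQ / (1·√S) = 0.022 × 64.9 / (√0.00041) = 70.51.
At y = 3.43 m: A R^(2/3) = 46.74 — low.
At y = 4.88 m: A R^(2/3) = 101.9 — high.
At y = 4.14 m: A R^(2/3) = 70.54 — matches.

y_n = 4.14 m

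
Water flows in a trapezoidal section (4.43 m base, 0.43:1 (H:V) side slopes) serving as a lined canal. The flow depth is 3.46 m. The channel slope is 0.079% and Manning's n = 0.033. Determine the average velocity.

With bottom width b = 4.43 m and side slope z = 0.43: A = (b + zy)y = (4.43 + 0.43×3.46)×3.46 = 20.48 m²; P = b + 2y√(1+z²) = 4.43 + 2×3.46×1.089 = 11.96 m.
Hydraulic radius R = A/P = 20.48/11.96 = 1.712 m.
From Manning's equation, V = (1/n) R^(2/3) S^(1/2) = (1/0.033) × 1.712^(2/3) × 0.00079^(1/2) = 1.22 m/s.

V = 1.22 m/s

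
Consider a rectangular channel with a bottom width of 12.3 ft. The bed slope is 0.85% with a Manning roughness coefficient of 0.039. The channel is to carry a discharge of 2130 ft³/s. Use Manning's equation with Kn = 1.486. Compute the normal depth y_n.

y_n = 17.9 ft

Manning's equation rearranged: A R^(2/3) = nQ / (1.486·√S) = 0.039 × 2130 / (1.486 × √0.0085) = 606.3.
At y = 13.4 ft: A R^(2/3) = 430.1 — too small.
At y = 21.7 ft: A R^(2/3) = 758.6 — too large.
At y = 17.9 ft: A R^(2/3) = 607 — matches.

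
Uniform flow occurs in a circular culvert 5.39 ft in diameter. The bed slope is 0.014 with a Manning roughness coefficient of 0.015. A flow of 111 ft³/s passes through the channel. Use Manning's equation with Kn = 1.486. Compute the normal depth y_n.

y_n = 2.17 ft

Manning's equation rearranged: A R^(2/3) = nQ / (1.486·√S) = 0.015 × 111 / (1.486 × √0.014) = 9.47.
Trying y = 2.7 ft: A R^(2/3) = 13.96 — high.
Trying y = 1.84 ft: A R^(2/3) = 6.982 — low.
Trying y = 2.17 ft: A R^(2/3) = 9.492 — close enough.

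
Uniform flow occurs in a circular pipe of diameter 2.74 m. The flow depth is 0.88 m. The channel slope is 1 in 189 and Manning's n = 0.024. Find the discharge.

Q = 3.1 m³/s

For a circular section of diameter D = 2.74 m at depth y = 0.88 m, the central angle is θ = 2 arccos(1 − 2y/D) = 2.41 rad. Then A = (D²/8)(θ − sin θ) = 1.635 m² and P = Dθ/2 = 3.302 m.
Hydraulic radius R = A/P = 1.635/3.302 = 0.4951 m.
Manning's equation: Q = (1/n) A R^(2/3) S^(1/2) = (1/0.024) × 1.635 × 0.4951^(2/3) × 0.005291^(1/2) = 3.1 m³/s.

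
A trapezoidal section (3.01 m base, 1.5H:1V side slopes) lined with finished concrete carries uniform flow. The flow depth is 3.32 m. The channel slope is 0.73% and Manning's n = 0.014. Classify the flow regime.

With bottom width b = 3.01 m and side slope z = 1.5: A = (b + zy)y = (3.01 + 1.5×3.32)×3.32 = 26.53 m²; P = b + 2y√(1+z²) = 3.01 + 2×3.32×1.803 = 14.98 m.
Hydraulic radius R = A/P = 26.53/14.98 = 1.771 m.
V = (1/n) R^(2/3) √S = (1/0.014) × 1.771^(2/3) × √0.0073 = 8.933 m/s. Hydraulic depth D_h = A/T = 26.53/12.97 = 2.045 m.
Froude number Fr = V/√(g·D_h) = 8.933/√(9.81×2.045) = 1.99, which is greater than 1, so the flow is supercritical.

supercritical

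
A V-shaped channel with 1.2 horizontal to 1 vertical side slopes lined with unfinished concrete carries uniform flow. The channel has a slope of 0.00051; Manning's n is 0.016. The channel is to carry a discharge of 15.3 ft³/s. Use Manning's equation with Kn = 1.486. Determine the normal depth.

Manning's equation rearranged: A R^(2/3) = nQ / (1.486·√S) = 0.016 × 15.3 / (1.486 × √0.00051) = 7.295.
At y = 2.01 ft: A R^(2/3) = 4.08 — low.
At y = 3.03 ft: A R^(2/3) = 12.19 — high.
At y = 2.5 ft: A R^(2/3) = 7.3 — matches.

y_n = 2.5 ft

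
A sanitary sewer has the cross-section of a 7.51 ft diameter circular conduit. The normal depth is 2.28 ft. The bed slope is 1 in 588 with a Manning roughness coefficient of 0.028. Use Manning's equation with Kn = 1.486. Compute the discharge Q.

Q = 29.6 ft³/s

For a circular section of diameter D = 7.51 ft at depth y = 2.28 ft, the central angle is θ = 2 arccos(1 − 2y/D) = 2.334 rad. Then A = (D²/8)(θ − sin θ) = 11.36 ft² and P = Dθ/2 = 8.765 ft.
Hydraulic radius R = A/P = 11.36/8.765 = 1.296 ft.
Manning's equation: Q = (1.486/n) A R^(2/3) S^(1/2) = (1.486/0.028) × 11.36 × 1.296^(2/3) × 0.001701^(1/2) = 29.6 ft³/s.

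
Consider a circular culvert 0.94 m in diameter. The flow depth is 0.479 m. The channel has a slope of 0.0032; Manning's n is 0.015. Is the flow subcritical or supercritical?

subcritical

For a circular section of diameter D = 0.94 m at depth y = 0.479 m, the central angle is θ = 2 arccos(1 − 2y/D) = 3.18 rad. Then A = (D²/8)(θ − sin θ) = 0.3554 m² and P = Dθ/2 = 1.495 m.
Hydraulic radius R = A/P = 0.3554/1.495 = 0.2378 m.
V = (1/n) R^(2/3) √S = (1/0.015) × 0.2378^(2/3) × √0.0032 = 1.448 m/s. Hydraulic depth D_h = A/T = 0.3554/0.9398 = 0.3782 m.
Froude number Fr = V/√(g·D_h) = 1.448/√(9.81×0.3782) = 0.752, which is less than 1, so the flow is subcritical.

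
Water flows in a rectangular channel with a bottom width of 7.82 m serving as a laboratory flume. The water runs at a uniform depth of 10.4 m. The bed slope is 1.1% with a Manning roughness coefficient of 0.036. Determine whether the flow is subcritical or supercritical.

subcritical

Flow area A = b·y = 7.82 × 10.4 = 81.33 m². Wetted perimeter P = b + 2y = 7.82 + 2×10.4 = 28.62 m.
Hydraulic radius R = A/P = 81.33/28.62 = 2.842 m.
V = (1/n) R^(2/3) √S = (1/0.036) × 2.842^(2/3) × √0.011 = 5.845 m/s. Hydraulic depth D_h = A/T = 81.33/7.82 = 10.4 m.
Froude number Fr = V/√(g·D_h) = 5.845/√(9.81×10.4) = 0.579, which is less than 1, so the flow is subcritical.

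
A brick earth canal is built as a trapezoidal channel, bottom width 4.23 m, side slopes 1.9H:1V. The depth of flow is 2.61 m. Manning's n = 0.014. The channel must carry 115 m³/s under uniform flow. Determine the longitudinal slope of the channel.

With bottom width b = 4.23 m and side slope z = 1.9: A = (b + zy)y = (4.23 + 1.9×2.61)×2.61 = 23.98 m²; P = b + 2y√(1+z²) = 4.23 + 2×2.61×2.147 = 15.44 m.
Hydraulic radius R = A/P = 23.98/15.44 = 1.554 m.
From Manning's equation, S = [nQ / (1 A R^(2/3))]² = [0.014 × 115 / (1 × 23.98 × 1.554^(2/3))]² = 0.0025.

S = 0.0025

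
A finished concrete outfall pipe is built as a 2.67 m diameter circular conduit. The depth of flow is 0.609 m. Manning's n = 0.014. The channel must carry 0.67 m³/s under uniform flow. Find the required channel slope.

S = 0.00037

For a circular section of diameter D = 2.67 m at depth y = 0.609 m, the central angle is θ = 2 arccos(1 − 2y/D) = 1.992 rad. Then A = (D²/8)(θ − sin θ) = 0.9614 m² and P = Dθ/2 = 2.659 m.
Hydraulic radius R = A/P = 0.9614/2.659 = 0.3616 m.
From Manning's equation, S = [nQ / (1 A R^(2/3))]² = [0.014 × 0.67 / (1 × 0.9614 × 0.3616^(2/3))]² = 0.00037.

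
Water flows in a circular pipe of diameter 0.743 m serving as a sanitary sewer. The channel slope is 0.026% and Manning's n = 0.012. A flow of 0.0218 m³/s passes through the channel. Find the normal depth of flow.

Manning's equation rearranged: A R^(2/3) = nQ / (1·√S) = 0.012 × 0.0218 / (√0.00026) = 0.01622.
Trying y = 0.121 m: A R^(2/3) = 0.008127 — low.
Trying y = 0.17 m: A R^(2/3) = 0.01621 — matches.

y_n = 0.17 m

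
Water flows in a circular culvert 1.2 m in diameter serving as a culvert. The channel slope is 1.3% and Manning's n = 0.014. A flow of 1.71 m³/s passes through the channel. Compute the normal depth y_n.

Manning's equation rearranged: A R^(2/3) = nQ / (1·√S) = 0.014 × 1.71 / (√0.013) = 0.21.
Try y = 0.666 m: A R^(2/3) = 0.3012 — too large.
Try y = 0.439 m: A R^(2/3) = 0.1448 — too small.
Try y = 0.538 m: A R^(2/3) = 0.2097 — ≈ 0.21.

y_n = 0.538 m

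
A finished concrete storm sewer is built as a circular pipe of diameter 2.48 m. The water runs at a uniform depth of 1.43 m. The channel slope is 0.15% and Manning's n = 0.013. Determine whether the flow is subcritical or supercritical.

For a circular section of diameter D = 2.48 m at depth y = 1.43 m, the central angle is θ = 2 arccos(1 − 2y/D) = 3.449 rad. Then A = (D²/8)(θ − sin θ) = 2.885 m² and P = Dθ/2 = 4.277 m.
Hydraulic radius R = A/P = 2.885/4.277 = 0.6744 m.
V = (1/n) R^(2/3) √S = (1/0.013) × 0.6744^(2/3) × √0.0015 = 2.291 m/s. Hydraulic depth D_h = A/T = 2.885/2.451 = 1.177 m.
Froude number Fr = V/√(g·D_h) = 2.291/√(9.81×1.177) = 0.674, which is less than 1, so the flow is subcritical.

subcritical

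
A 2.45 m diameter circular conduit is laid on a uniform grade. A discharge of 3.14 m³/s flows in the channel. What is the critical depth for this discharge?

y_c = 0.793 m

At critical depth, Q² T / (g A³) = 1, i.e. A³/T = Q²/g = 3.14²/9.81 = 1.005.
Trying y = 0.563 m: A³/T = 0.2656 — low.
Trying y = 0.893 m: A³/T = 1.591 — high.
Trying y = 0.793 m: A³/T = 1.006 — close enough.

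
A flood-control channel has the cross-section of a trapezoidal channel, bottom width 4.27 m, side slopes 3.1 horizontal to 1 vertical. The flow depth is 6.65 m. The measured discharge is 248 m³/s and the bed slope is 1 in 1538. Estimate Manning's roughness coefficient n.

n = 0.0391

With bottom width b = 4.27 m and side slope z = 3.1: A = (b + zy)y = (4.27 + 3.1×6.65)×6.65 = 165.5 m²; P = b + 2y√(1+z²) = 4.27 + 2×6.65×3.257 = 47.59 m.
Hydraulic radius R = A/P = 165.5/47.59 = 3.477 m.
Rearranging Manning's equation: n = (1/Q) A R^(2/3) S^(1/2) = (1/248) × 165.5 × 3.477^(2/3) × √0.0006502 = 0.0391.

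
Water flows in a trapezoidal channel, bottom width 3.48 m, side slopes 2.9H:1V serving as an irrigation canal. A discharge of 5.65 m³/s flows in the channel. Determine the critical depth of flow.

At critical depth, Q² T / (g A³) = 1, i.e. A³/T = Q²/g = 5.65²/9.81 = 3.254.
Trying y = 0.631 m: A³/T = 5.268 — over.
Trying y = 0.477 m: A³/T = 1.999 — short.
Trying y = 0.55 m: A³/T = 3.26 — matches.

y_c = 0.55 m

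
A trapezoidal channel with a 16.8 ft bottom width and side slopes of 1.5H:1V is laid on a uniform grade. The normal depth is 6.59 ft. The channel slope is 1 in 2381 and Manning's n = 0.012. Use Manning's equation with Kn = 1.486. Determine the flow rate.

With bottom width b = 16.8 ft and side slope z = 1.5: A = (b + zy)y = (16.8 + 1.5×6.59)×6.59 = 175.9 ft²; P = b + 2y√(1+z²) = 16.8 + 2×6.59×1.803 = 40.56 ft.
Hydraulic radius R = A/P = 175.9/40.56 = 4.336 ft.
Manning's equation: Q = (1.486/n) A R^(2/3) S^(1/2) = (1.486/0.012) × 175.9 × 4.336^(2/3) × 0.00042^(1/2) = 1190 ft³/s.

Q = 1190 ft³/s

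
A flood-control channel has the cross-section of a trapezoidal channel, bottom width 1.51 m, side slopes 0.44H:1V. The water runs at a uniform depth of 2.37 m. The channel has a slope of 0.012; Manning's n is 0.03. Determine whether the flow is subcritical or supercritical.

With bottom width b = 1.51 m and side slope z = 0.44: A = (b + zy)y = (1.51 + 0.44×2.37)×2.37 = 6.05 m²; P = b + 2y√(1+z²) = 1.51 + 2×2.37×1.093 = 6.689 m.
Hydraulic radius R = A/P = 6.05/6.689 = 0.9046 m.
V = (1/n) R^(2/3) √S = (1/0.03) × 0.9046^(2/3) × √0.012 = 3.415 m/s. Hydraulic depth D_h = A/T = 6.05/3.596 = 1.683 m.
Froude number Fr = V/√(g·D_h) = 3.415/√(9.81×1.683) = 0.841, which is less than 1, so the flow is subcritical.

subcritical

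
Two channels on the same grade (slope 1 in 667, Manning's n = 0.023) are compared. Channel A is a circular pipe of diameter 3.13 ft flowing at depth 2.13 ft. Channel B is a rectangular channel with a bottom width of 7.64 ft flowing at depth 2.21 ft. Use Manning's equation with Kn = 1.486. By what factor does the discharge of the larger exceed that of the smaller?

Channel A: For a circular section of diameter D = 3.13 ft at depth y = 2.13 ft, the central angle is θ = 2 arccos(1 − 2y/D) = 3.88 rad. Then A = (D²/8)(θ − sin θ) = 5.576 ft² and P = Dθ/2 = 6.073 ft. Hydraulic radius R = A/P = 5.576/6.073 = 0.9183 ft. Q_A = (1.486/0.023)·5.576·0.9183^(2/3)·√0.001499 = 13.18 ft³/s.
Channel B: Flow area A = b·y = 7.64 × 2.21 = 16.88 ft². Wetted perimeter P = b + 2y = 7.64 + 2×2.21 = 12.06 ft. Hydraulic radius R = A/P = 16.88/12.06 = 1.4 ft. Q_B = (1.486/0.023)·16.88·1.4^(2/3)·√0.001499 = 52.86 ft³/s.
The larger discharge is 52.86 ft³/s and the smaller is 13.18 ft³/s; the ratio is 4.01.

4.01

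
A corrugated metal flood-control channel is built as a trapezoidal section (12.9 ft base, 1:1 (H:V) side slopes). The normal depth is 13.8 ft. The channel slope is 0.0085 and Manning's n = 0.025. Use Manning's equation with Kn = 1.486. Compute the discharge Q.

Q = 7460 ft³/s

With bottom width b = 12.9 ft and side slope z = 1: A = (b + zy)y = (12.9 + 1×13.8)×13.8 = 368.5 ft²; P = b + 2y√(1+z²) = 12.9 + 2×13.8×1.414 = 51.93 ft.
Hydraulic radius R = A/P = 368.5/51.93 = 7.095 ft.
Manning's equation: Q = (1.486/n) A R^(2/3) S^(1/2) = (1.486/0.025) × 368.5 × 7.095^(2/3) × 0.0085^(1/2) = 7460 ft³/s.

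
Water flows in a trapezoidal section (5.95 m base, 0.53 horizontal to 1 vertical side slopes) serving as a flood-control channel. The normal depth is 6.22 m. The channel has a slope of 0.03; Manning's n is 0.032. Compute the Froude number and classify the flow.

supercritical

With bottom width b = 5.95 m and side slope z = 0.53: A = (b + zy)y = (5.95 + 0.53×6.22)×6.22 = 57.51 m²; P = b + 2y√(1+z²) = 5.95 + 2×6.22×1.132 = 20.03 m.
Hydraulic radius R = A/P = 57.51/20.03 = 2.872 m.
V = (1/n) R^(2/3) √S = (1/0.032) × 2.872^(2/3) × √0.03 = 10.93 m/s. Hydraulic depth D_h = A/T = 57.51/12.54 = 4.585 m.
Froude number Fr = V/√(g·D_h) = 10.93/√(9.81×4.585) = 1.63, which is greater than 1, so the flow is supercritical.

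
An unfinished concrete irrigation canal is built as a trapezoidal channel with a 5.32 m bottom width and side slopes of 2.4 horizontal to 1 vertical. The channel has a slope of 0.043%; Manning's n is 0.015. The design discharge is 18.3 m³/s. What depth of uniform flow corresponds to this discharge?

Manning's equation rearranged: A R^(2/3) = nQ / (1·√S) = 0.015 × 18.3 / (√0.00043) = 13.24.
Try y = 1.17 m: A R^(2/3) = 8.425 — short.
Try y = 1.77 m: A R^(2/3) = 18.76 — over.
Try y = 1.48 m: A R^(2/3) = 13.21 — matches.

y_n = 1.48 m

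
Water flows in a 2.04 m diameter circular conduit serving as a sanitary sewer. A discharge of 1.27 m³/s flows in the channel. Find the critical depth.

y_c = 0.524 m

At critical depth, Q² T / (g A³) = 1, i.e. A³/T = Q²/g = 1.27²/9.81 = 0.1644.
At y = 0.579 m: A³/T = 0.2419 — high.
At y = 0.524 m: A³/T = 0.1641 — matches.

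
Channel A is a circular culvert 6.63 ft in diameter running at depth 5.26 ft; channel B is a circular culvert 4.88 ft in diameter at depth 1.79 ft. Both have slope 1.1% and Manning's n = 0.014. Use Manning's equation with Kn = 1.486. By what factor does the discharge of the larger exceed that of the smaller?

7.64

Channel A: For a circular section of diameter D = 6.63 ft at depth y = 5.26 ft, the central angle is θ = 2 arccos(1 − 2y/D) = 4.396 rad. Then A = (D²/8)(θ − sin θ) = 29.37 ft² and P = Dθ/2 = 14.57 ft. Hydraulic radius R = A/P = 29.37/14.57 = 2.016 ft. Q_A = (1.486/0.014)·29.37·2.016^(2/3)·√0.011 = 521.8 ft³/s.
Channel B: For a circular section of diameter D = 4.88 ft at depth y = 1.79 ft, the central angle is θ = 2 arccos(1 − 2y/D) = 2.602 rad. Then A = (D²/8)(θ − sin θ) = 6.218 ft² and P = Dθ/2 = 6.35 ft. Hydraulic radius R = A/P = 6.218/6.35 = 0.9792 ft. Q_B = (1.486/0.014)·6.218·0.9792^(2/3)·√0.011 = 68.26 ft³/s.
The larger discharge is 521.8 ft³/s and the smaller is 68.26 ft³/s; the ratio is 7.64.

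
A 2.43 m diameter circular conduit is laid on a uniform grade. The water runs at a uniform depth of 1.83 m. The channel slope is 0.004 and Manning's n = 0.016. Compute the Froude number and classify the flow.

subcritical

For a circular section of diameter D = 2.43 m at depth y = 1.83 m, the central angle is θ = 2 arccos(1 − 2y/D) = 4.203 rad. Then A = (D²/8)(θ − sin θ) = 3.747 m² and P = Dθ/2 = 5.107 m.
Hydraulic radius R = A/P = 3.747/5.107 = 0.7337 m.
V = (1/n) R^(2/3) √S = (1/0.016) × 0.7337^(2/3) × √0.004 = 3.216 m/s. Hydraulic depth D_h = A/T = 3.747/2.096 = 1.788 m.
Froude number Fr = V/√(g·D_h) = 3.216/√(9.81×1.788) = 0.768, which is less than 1, so the flow is subcritical.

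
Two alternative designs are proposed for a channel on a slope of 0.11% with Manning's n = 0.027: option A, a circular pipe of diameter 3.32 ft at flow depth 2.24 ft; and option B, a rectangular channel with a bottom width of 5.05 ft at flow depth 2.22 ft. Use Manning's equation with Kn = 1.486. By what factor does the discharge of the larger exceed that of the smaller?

Channel A: For a circular section of diameter D = 3.32 ft at depth y = 2.24 ft, the central angle is θ = 2 arccos(1 − 2y/D) = 3.855 rad. Then A = (D²/8)(θ − sin θ) = 6.214 ft² and P = Dθ/2 = 6.4 ft. Hydraulic radius R = A/P = 6.214/6.4 = 0.971 ft. Q_A = (1.486/0.027)·6.214·0.971^(2/3)·√0.0011 = 11.12 ft³/s.
Channel B: Flow area A = b·y = 5.05 × 2.22 = 11.21 ft². Wetted perimeter P = b + 2y = 5.05 + 2×2.22 = 9.49 ft. Hydraulic radius R = A/P = 11.21/9.49 = 1.181 ft. Q_B = (1.486/0.027)·11.21·1.181^(2/3)·√0.0011 = 22.87 ft³/s.
The larger discharge is 22.87 ft³/s and the smaller is 11.12 ft³/s; the ratio is 2.06.

2.06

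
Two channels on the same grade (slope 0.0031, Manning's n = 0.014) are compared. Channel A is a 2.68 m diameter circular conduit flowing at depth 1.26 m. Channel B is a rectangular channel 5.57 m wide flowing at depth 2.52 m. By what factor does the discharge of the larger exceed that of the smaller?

8.71

Channel A: For a circular section of diameter D = 2.68 m at depth y = 1.26 m, the central angle is θ = 2 arccos(1 − 2y/D) = 3.022 rad. Then A = (D²/8)(θ − sin θ) = 2.606 m² and P = Dθ/2 = 4.05 m. Hydraulic radius R = A/P = 2.606/4.05 = 0.6436 m. Q_A = (1/0.014)·2.606·0.6436^(2/3)·√0.0031 = 7.726 m³/s.
Channel B: Flow area A = b·y = 5.57 × 2.52 = 14.04 m². Wetted perimeter P = b + 2y = 5.57 + 2×2.52 = 10.61 m. Hydraulic radius R = A/P = 14.04/10.61 = 1.323 m. Q_B = (1/0.014)·14.04·1.323^(2/3)·√0.0031 = 67.27 m³/s.
The larger discharge is 67.27 m³/s and the smaller is 7.726 m³/s; the ratio is 8.71.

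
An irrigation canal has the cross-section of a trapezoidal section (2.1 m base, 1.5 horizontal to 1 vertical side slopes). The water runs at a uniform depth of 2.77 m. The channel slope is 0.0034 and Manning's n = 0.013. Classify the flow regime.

With bottom width b = 2.1 m and side slope z = 1.5: A = (b + zy)y = (2.1 + 1.5×2.77)×2.77 = 17.33 m²; P = b + 2y√(1+z²) = 2.1 + 2×2.77×1.803 = 12.09 m.
Hydraulic radius R = A/P = 17.33/12.09 = 1.433 m.
V = (1/n) R^(2/3) √S = (1/0.013) × 1.433^(2/3) × √0.0034 = 5.702 m/s. Hydraulic depth D_h = A/T = 17.33/10.41 = 1.664 m.
Froude number Fr = V/√(g·D_h) = 5.702/√(9.81×1.664) = 1.41, which is greater than 1, so the flow is supercritical.

supercritical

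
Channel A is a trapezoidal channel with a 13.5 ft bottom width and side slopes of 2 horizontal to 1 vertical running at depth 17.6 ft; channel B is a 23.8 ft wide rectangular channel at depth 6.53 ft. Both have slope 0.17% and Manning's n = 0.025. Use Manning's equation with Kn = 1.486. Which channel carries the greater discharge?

Channel A: With bottom width b = 13.5 ft and side slope z = 2: A = (b + zy)y = (13.5 + 2×17.6)×17.6 = 857.1 ft²; P = b + 2y√(1+z²) = 13.5 + 2×17.6×2.236 = 92.21 ft. Hydraulic radius R = A/P = 857.1/92.21 = 9.295 ft. Q_A = (1.486/0.025)·857.1·9.295^(2/3)·√0.0017 = 9287 ft³/s.
Channel B: Flow area A = b·y = 23.8 × 6.53 = 155.4 ft². Wetted perimeter P = b + 2y = 23.8 + 2×6.53 = 36.86 ft. Hydraulic radius R = A/P = 155.4/36.86 = 4.216 ft. Q_B = (1.486/0.025)·155.4·4.216^(2/3)·√0.0017 = 994.1 ft³/s.
Q_A = 9287 ft³/s vs Q_B = 994.1 ft³/s, so channel A carries more.

channel A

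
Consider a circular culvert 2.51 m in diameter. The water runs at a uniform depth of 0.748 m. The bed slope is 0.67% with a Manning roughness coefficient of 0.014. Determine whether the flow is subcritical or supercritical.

supercritical

For a circular section of diameter D = 2.51 m at depth y = 0.748 m, the central angle is θ = 2 arccos(1 − 2y/D) = 2.31 rad. Then A = (D²/8)(θ − sin θ) = 1.237 m² and P = Dθ/2 = 2.899 m.
Hydraulic radius R = A/P = 1.237/2.899 = 0.4267 m.
V = (1/n) R^(2/3) √S = (1/0.014) × 0.4267^(2/3) × √0.0067 = 3.314 m/s. Hydraulic depth D_h = A/T = 1.237/2.296 = 0.5387 m.
Froude number Fr = V/√(g·D_h) = 3.314/√(9.81×0.5387) = 1.44, which is greater than 1, so the flow is supercritical.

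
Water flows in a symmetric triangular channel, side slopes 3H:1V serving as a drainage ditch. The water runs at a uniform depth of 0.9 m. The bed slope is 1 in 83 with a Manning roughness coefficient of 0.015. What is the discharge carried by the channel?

For a triangular section with side slope z = 3: A = zy² = 3×0.9² = 2.43 m²; P = 2y√(1+z²) = 2×0.9×3.162 = 5.692 m.
Hydraulic radius R = A/P = 2.43/5.692 = 0.4269 m.
Manning's equation: Q = (1/n) A R^(2/3) S^(1/2) = (1/0.015) × 2.43 × 0.4269^(2/3) × 0.01205^(1/2) = 10.1 m³/s.

Q = 10.1 m³/s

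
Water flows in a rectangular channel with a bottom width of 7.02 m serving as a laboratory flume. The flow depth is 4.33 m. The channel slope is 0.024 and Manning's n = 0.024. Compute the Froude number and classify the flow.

Flow area A = b·y = 7.02 × 4.33 = 30.4 m². Wetted perimeter P = b + 2y = 7.02 + 2×4.33 = 15.68 m.
Hydraulic radius R = A/P = 30.4/15.68 = 1.939 m.
V = (1/n) R^(2/3) √S = (1/0.024) × 1.939^(2/3) × √0.024 = 10.04 m/s. Hydraulic depth D_h = A/T = 30.4/7.02 = 4.33 m.
Froude number Fr = V/√(g·D_h) = 10.04/√(9.81×4.33) = 1.54, which is greater than 1, so the flow is supercritical.

supercritical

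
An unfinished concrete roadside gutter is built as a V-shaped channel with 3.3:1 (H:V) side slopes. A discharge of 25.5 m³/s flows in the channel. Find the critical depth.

At critical depth, Q² T / (g A³) = 1, i.e. A³/T = Q²/g = 25.5²/9.81 = 66.28.
At y = 1.22 m: A³/T = 14.72 — low.
At y = 1.65 m: A³/T = 66.59 — ≈ 66.28.

y_c = 1.65 m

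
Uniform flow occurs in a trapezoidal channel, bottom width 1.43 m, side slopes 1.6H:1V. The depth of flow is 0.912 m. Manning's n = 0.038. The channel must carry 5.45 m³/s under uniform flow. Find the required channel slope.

S = 0.014

With bottom width b = 1.43 m and side slope z = 1.6: A = (b + zy)y = (1.43 + 1.6×0.912)×0.912 = 2.635 m²; P = b + 2y√(1+z²) = 1.43 + 2×0.912×1.887 = 4.872 m.
Hydraulic radius R = A/P = 2.635/4.872 = 0.5409 m.
From Manning's equation, S = [nQ / (1 A R^(2/3))]² = [0.038 × 5.45 / (1 × 2.635 × 0.5409^(2/3))]² = 0.014.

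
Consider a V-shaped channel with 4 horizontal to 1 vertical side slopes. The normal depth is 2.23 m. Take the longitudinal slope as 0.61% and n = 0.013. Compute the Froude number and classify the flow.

supercritical

For a triangular section with side slope z = 4: A = zy² = 4×2.23² = 19.89 m²; P = 2y√(1+z²) = 2×2.23×4.123 = 18.39 m.
Hydraulic radius R = A/P = 19.89/18.39 = 1.082 m.
V = (1/n) R^(2/3) √S = (1/0.013) × 1.082^(2/3) × √0.0061 = 6.331 m/s. Hydraulic depth D_h = A/T = 19.89/17.84 = 1.115 m.
Froude number Fr = V/√(g·D_h) = 6.331/√(9.81×1.115) = 1.91, which is greater than 1, so the flow is supercritical.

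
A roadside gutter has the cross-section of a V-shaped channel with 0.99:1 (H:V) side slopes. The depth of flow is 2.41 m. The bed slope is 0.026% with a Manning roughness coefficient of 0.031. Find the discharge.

For a triangular section with side slope z = 0.99: A = zy² = 0.99×2.41² = 5.75 m²; P = 2y√(1+z²) = 2×2.41×1.407 = 6.783 m.
Hydraulic radius R = A/P = 5.75/6.783 = 0.8478 m.
Manning's equation: Q = (1/n) A R^(2/3) S^(1/2) = (1/0.031) × 5.75 × 0.8478^(2/3) × 0.00026^(1/2) = 2.68 m³/s.

Q = 2.68 m³/s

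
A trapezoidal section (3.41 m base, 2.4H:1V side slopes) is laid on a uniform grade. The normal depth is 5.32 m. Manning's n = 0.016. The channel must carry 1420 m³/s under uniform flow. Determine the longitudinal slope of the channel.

With bottom width b = 3.41 m and side slope z = 2.4: A = (b + zy)y = (3.41 + 2.4×5.32)×5.32 = 86.07 m²; P = b + 2y√(1+z²) = 3.41 + 2×5.32×2.6 = 31.07 m.
Hydraulic radius R = A/P = 86.07/31.07 = 2.77 m.
From Manning's equation, S = [nQ / (1 A R^(2/3))]² = [0.016 × 1420 / (1 × 86.07 × 2.77^(2/3))]² = 0.0179.

S = 0.0179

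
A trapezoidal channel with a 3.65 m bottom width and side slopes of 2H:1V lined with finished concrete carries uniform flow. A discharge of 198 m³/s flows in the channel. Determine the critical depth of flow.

At critical depth, Q² T / (g A³) = 1, i.e. A³/T = Q²/g = 198²/9.81 = 3996.
Try y = 3.22 m: A³/T = 2075 — short.
Try y = 3.77 m: A³/T = 4008 — close enough.

y_c = 3.77 m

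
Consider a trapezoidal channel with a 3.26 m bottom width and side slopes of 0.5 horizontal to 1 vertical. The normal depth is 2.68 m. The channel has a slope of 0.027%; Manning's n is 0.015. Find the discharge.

Q = 16.4 m³/s

With bottom width b = 3.26 m and side slope z = 0.5: A = (b + zy)y = (3.26 + 0.5×2.68)×2.68 = 12.33 m²; P = b + 2y√(1+z²) = 3.26 + 2×2.68×1.118 = 9.253 m.
Hydraulic radius R = A/P = 12.33/9.253 = 1.332 m.
Manning's equation: Q = (1/n) A R^(2/3) S^(1/2) = (1/0.015) × 12.33 × 1.332^(2/3) × 0.00027^(1/2) = 16.4 m³/s.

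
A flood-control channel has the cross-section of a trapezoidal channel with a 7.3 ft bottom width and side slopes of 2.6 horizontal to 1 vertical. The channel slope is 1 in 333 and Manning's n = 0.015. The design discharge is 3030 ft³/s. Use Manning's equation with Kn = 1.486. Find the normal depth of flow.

y_n = 7.77 ft

Manning's equation rearranged: A R^(2/3) = nQ / (1.486·√S) = 0.015 × 3030 / (1.486 × √0.003003) = 558.1.
At y = 9.66 ft: A R^(2/3) = 930.6 — high.
At y = 7.77 ft: A R^(2/3) = 558.4 — ≈ 558.1.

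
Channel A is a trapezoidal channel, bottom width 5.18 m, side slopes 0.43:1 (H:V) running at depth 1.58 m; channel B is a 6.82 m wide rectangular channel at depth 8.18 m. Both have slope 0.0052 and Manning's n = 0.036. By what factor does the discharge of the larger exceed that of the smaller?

10.3

Channel A: With bottom width b = 5.18 m and side slope z = 0.43: A = (b + zy)y = (5.18 + 0.43×1.58)×1.58 = 9.258 m²; P = b + 2y√(1+z²) = 5.18 + 2×1.58×1.089 = 8.62 m. Hydraulic radius R = A/P = 9.258/8.62 = 1.074 m. Q_A = (1/0.036)·9.258·1.074^(2/3)·√0.0052 = 19.45 m³/s.
Channel B: Flow area A = b·y = 6.82 × 8.18 = 55.79 m². Wetted perimeter P = b + 2y = 6.82 + 2×8.18 = 23.18 m. Hydraulic radius R = A/P = 55.79/23.18 = 2.407 m. Q_B = (1/0.036)·55.79·2.407^(2/3)·√0.0052 = 200.7 m³/s.
The larger discharge is 200.7 m³/s and the smaller is 19.45 m³/s; the ratio is 10.3.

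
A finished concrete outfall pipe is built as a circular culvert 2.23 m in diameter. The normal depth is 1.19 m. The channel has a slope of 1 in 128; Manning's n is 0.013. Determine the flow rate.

Q = 10 m³/s

For a circular section of diameter D = 2.23 m at depth y = 1.19 m, the central angle is θ = 2 arccos(1 − 2y/D) = 3.276 rad. Then A = (D²/8)(θ − sin θ) = 2.12 m² and P = Dθ/2 = 3.653 m.
Hydraulic radius R = A/P = 2.12/3.653 = 0.5803 m.
Manning's equation: Q = (1/n) A R^(2/3) S^(1/2) = (1/0.013) × 2.12 × 0.5803^(2/3) × 0.007812^(1/2) = 10 m³/s.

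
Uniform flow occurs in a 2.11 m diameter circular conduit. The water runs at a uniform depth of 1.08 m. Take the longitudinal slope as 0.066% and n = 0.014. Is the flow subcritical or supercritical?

For a circular section of diameter D = 2.11 m at depth y = 1.08 m, the central angle is θ = 2 arccos(1 − 2y/D) = 3.189 rad. Then A = (D²/8)(θ − sin θ) = 1.801 m² and P = Dθ/2 = 3.364 m.
Hydraulic radius R = A/P = 1.801/3.364 = 0.5353 m.
V = (1/n) R^(2/3) √S = (1/0.014) × 0.5353^(2/3) × √0.00066 = 1.21 m/s. Hydraulic depth D_h = A/T = 1.801/2.109 = 0.8538 m.
Froude number Fr = V/√(g·D_h) = 1.21/√(9.81×0.8538) = 0.418, which is less than 1, so the flow is subcritical.

subcritical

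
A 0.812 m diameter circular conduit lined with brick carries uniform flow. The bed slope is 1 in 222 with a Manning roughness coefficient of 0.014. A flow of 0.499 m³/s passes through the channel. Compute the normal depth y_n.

Manning's equation rearranged: A R^(2/3) = nQ / (1·√S) = 0.014 × 0.499 / (√0.004505) = 0.1041.
Try y = 0.318 m: A R^(2/3) = 0.05798 — too small.
Try y = 0.445 m: A R^(2/3) = 0.1042 — matches.

y_n = 0.445 m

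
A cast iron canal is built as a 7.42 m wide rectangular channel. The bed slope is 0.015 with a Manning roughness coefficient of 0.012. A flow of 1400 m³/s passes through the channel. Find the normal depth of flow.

Manning's equation rearranged: A R^(2/3) = nQ / (1·√S) = 0.012 × 1400 / (√0.015) = 137.2.
Trying y = 8.14 m: A R^(2/3) = 112.7 — too small.
Trying y = 9.59 m: A R^(2/3) = 137.1 — close enough.

y_n = 9.59 m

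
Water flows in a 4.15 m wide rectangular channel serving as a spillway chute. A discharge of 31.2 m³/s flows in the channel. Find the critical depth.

y_c = 1.79 m

For a rectangular channel, critical depth y_c = (q²/g)^(1/3) where q = Q/b = 31.2/4.15 = 7.518 m²/s.
So y_c = (7.518²/9.81)^(1/3) = 1.79 m.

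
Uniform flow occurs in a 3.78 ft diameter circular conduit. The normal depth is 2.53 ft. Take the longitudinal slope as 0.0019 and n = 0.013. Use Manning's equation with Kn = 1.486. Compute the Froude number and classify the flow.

For a circular section of diameter D = 3.78 ft at depth y = 2.53 ft, the central angle is θ = 2 arccos(1 − 2y/D) = 3.833 rad. Then A = (D²/8)(θ − sin θ) = 7.983 ft² and P = Dθ/2 = 7.243 ft.
Hydraulic radius R = A/P = 7.983/7.243 = 1.102 ft.
V = (1.486/n) R^(2/3) √S = (1.486/0.013) × 1.102^(2/3) × √0.0019 = 5.316 ft/s. Hydraulic depth D_h = A/T = 7.983/3.557 = 2.245 ft.
Froude number Fr = V/√(g·D_h) = 5.316/√(32.2×2.245) = 0.625, which is less than 1, so the flow is subcritical.

subcritical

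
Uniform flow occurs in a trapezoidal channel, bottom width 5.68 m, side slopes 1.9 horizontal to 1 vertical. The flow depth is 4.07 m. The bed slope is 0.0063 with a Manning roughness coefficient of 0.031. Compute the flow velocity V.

With bottom width b = 5.68 m and side slope z = 1.9: A = (b + zy)y = (5.68 + 1.9×4.07)×4.07 = 54.59 m²; P = b + 2y√(1+z²) = 5.68 + 2×4.07×2.147 = 23.16 m.
Hydraulic radius R = A/P = 54.59/23.16 = 2.357 m.
From Manning's equation, V = (1/n) R^(2/3) S^(1/2) = (1/0.031) × 2.357^(2/3) × 0.0063^(1/2) = 4.54 m/s.

V = 4.54 m/s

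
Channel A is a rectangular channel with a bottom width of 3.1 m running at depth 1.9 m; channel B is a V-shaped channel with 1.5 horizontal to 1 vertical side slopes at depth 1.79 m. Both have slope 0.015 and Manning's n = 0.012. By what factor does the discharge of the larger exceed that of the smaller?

Channel A: Flow area A = b·y = 3.1 × 1.9 = 5.89 m². Wetted perimeter P = b + 2y = 3.1 + 2×1.9 = 6.9 m. Hydraulic radius R = A/P = 5.89/6.9 = 0.8536 m. Q_A = (1/0.012)·5.89·0.8536^(2/3)·√0.015 = 54.1 m³/s.
Channel B: For a triangular section with side slope z = 1.5: A = zy² = 1.5×1.79² = 4.806 m²; P = 2y√(1+z²) = 2×1.79×1.803 = 6.454 m. Hydraulic radius R = A/P = 4.806/6.454 = 0.7447 m. Q_B = (1/0.012)·4.806·0.7447^(2/3)·√0.015 = 40.3 m³/s.
The larger discharge is 54.1 m³/s and the smaller is 40.3 m³/s; the ratio is 1.34.

1.34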